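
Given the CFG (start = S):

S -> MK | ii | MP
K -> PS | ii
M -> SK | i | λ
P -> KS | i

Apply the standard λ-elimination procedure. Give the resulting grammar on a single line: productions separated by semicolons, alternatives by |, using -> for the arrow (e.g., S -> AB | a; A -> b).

S -> K | P | MK | MP | ii; K -> PS | ii; M -> i | SK; P -> i | KS

Nullable set: {M}.
S -> MK: M nullable, giving K | MK.
S -> MP: M nullable, giving MP | P.
Drop M -> λ.
Unchanged (no nullable symbols): S -> ii; K -> PS; K -> ii; M -> SK; M -> i; P -> KS; P -> i.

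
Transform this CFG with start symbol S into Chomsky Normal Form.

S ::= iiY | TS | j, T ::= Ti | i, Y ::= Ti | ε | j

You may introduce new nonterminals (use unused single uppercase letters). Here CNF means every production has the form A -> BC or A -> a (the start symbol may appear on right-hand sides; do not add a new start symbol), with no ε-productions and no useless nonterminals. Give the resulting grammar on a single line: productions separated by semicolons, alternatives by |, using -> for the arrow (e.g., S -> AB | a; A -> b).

Nullable: {Y}; after ε-elimination: S -> j | TS | ii | iiY; T -> i | Ti; Y -> j | Ti.
No unit productions to eliminate.
TERM: introduce A -> i and substitute in every rule of length ≥2.
BIN: S -> AAY becomes S -> AB, B -> AY.

S -> j | AA | AB | TS; A -> i; B -> AY; T -> i | TA; Y -> j | TA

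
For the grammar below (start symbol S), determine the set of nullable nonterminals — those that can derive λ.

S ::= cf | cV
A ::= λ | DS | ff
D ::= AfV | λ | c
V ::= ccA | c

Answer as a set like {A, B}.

{A, D}

Directly nullable (have an ε-rule): {A, D}.
Not nullable: S, V — each has a terminal in every rule's right-hand side or depends on a non-nullable symbol.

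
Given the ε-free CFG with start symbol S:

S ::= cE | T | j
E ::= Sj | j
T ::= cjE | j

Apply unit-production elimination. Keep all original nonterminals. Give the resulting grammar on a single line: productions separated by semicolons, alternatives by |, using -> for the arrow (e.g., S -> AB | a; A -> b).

Unit productions: S->T.
Unit pairs (A ⇒* B via units): (S,T).
S: inherits non-unit rules of {S, T} → cE | cjE | j.
E: inherits non-unit rules of {E} → Sj | j.
T: inherits non-unit rules of {T} → cjE | j.

S -> j | cE | cjE; E -> j | Sj; T -> j | cjE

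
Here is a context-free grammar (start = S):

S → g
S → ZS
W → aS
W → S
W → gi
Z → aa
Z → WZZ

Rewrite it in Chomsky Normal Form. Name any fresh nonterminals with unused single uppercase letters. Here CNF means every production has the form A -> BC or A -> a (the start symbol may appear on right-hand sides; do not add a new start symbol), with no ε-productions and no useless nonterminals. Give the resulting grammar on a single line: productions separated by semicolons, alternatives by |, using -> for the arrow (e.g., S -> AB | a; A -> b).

S -> g | ZS; A -> a; B -> g; C -> i; D -> ZZ; W -> g | AS | BC | ZS; Z -> AA | WD

No ε-productions.
After unit-elimination: S -> g | ZS; W -> g | ZS | aS | gi; Z -> aa | WZZ.
TERM: introduce A -> a, B -> g, C -> i and substitute in every rule of length ≥2.
BIN: Z -> WZZ becomes Z -> WD, D -> ZZ.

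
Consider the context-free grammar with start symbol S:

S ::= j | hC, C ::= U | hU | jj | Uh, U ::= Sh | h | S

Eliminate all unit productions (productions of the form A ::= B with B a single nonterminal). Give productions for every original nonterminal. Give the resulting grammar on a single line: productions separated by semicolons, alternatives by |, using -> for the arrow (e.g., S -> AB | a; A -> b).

S -> j | hC; C -> h | j | Sh | Uh | hC | hU | jj; U -> h | j | Sh | hC

Unit productions: C->U, U->S.
Unit pairs (A ⇒* B via units): (C,S), (C,U), (U,S).
S: inherits non-unit rules of {S} → hC | j.
C: inherits non-unit rules of {C, S, U} → Sh | Uh | h | hC | hU | j | jj.
U: inherits non-unit rules of {S, U} → Sh | h | hC | j.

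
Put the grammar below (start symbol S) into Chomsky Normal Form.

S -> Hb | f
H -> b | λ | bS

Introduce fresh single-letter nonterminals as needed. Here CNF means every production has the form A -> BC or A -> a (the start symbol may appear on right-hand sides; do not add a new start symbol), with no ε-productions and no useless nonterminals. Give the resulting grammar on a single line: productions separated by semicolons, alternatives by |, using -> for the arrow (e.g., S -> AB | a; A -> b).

S -> b | f | HA; A -> b; H -> b | AS

Nullable: {H}; after ε-elimination: S -> b | f | Hb; H -> b | bS.
No unit productions to eliminate.
TERM: introduce A -> b and substitute in every rule of length ≥2.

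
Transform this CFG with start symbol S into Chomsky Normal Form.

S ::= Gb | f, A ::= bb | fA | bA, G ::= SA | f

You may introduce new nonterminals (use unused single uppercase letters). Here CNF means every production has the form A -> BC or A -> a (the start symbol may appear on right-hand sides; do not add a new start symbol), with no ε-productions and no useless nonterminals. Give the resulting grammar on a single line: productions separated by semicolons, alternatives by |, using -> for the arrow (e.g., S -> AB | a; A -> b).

No ε-productions.
No unit productions to eliminate.
TERM: introduce B -> b, C -> f and substitute in every rule of length ≥2.

S -> f | GB; A -> BA | BB | CA; B -> b; C -> f; G -> f | SA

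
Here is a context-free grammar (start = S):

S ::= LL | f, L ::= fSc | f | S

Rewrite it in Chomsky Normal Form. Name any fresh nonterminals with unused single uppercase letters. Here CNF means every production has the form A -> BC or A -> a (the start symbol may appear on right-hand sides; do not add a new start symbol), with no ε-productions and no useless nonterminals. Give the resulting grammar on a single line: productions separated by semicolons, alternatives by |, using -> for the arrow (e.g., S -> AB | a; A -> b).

S -> f | LL; A -> f; B -> c; C -> SB; L -> f | AC | LL

No ε-productions.
After unit-elimination: S -> f | LL; L -> f | LL | fSc.
TERM: introduce B -> c, A -> f and substitute in every rule of length ≥2.
BIN: L -> ASB becomes L -> AC, C -> SB.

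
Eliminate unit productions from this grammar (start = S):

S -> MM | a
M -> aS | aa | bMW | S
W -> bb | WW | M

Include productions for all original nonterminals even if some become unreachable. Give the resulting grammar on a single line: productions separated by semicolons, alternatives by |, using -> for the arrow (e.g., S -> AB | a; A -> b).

Unit productions: M->S, W->M.
Unit pairs (A ⇒* B via units): (M,S), (W,M), (W,S).
S: inherits non-unit rules of {S} → MM | a.
M: inherits non-unit rules of {M, S} → MM | a | aS | aa | bMW.
W: inherits non-unit rules of {M, S, W} → MM | WW | a | aS | aa | bMW | bb.

S -> a | MM; M -> a | MM | aS | aa | bMW; W -> a | MM | WW | aS | aa | bb | bMW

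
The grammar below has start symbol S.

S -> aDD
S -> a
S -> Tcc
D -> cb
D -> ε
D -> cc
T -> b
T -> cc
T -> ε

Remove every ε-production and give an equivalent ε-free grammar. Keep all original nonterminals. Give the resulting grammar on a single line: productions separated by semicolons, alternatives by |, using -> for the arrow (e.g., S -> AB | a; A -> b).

S -> a | aD | cc | Tcc | aDD; D -> cb | cc; T -> b | cc

Nullable set: {D, T}.
S -> Tcc: T nullable, giving Tcc | cc.
S -> aDD: D, D nullable, giving a | aD | aDD.
Drop D -> ε.
Drop T -> ε.
Unchanged (no nullable symbols): S -> a; D -> cb; D -> cc; T -> b; T -> cc.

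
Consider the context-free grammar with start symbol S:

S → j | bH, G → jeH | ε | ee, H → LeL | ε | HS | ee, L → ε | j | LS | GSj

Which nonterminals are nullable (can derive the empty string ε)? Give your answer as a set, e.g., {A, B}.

{G, H, L}

Directly nullable (have an ε-rule): {G, H, L}.
Not nullable: S — each has a terminal in every rule's right-hand side or depends on a non-nullable symbol.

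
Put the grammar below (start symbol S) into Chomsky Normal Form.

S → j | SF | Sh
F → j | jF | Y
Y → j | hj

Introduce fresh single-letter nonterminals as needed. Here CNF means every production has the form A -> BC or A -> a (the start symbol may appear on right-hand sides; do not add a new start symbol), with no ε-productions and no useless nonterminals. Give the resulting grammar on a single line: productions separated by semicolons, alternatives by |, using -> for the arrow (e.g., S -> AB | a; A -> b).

No ε-productions.
After unit-elimination: S -> j | SF | Sh; F -> j | hj | jF; Y -> j | hj.
TERM: introduce A -> h, B -> j and substitute in every rule of length ≥2.
Drop unreachable/unproductive: Y.

S -> j | SA | SF; A -> h; B -> j; F -> j | AB | BF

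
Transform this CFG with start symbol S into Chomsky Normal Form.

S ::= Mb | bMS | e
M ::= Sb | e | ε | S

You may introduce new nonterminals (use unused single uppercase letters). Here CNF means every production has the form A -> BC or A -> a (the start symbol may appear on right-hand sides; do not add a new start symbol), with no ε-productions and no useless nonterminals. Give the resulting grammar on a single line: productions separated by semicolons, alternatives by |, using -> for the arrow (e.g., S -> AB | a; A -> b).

Nullable: {M}; after ε-elimination: S -> b | e | Mb | bS | bMS; M -> S | e | Sb.
After unit-elimination: S -> b | e | Mb | bS | bMS; M -> b | e | Mb | Sb | bS | bMS.
TERM: introduce A -> b and substitute in every rule of length ≥2.
BIN: M -> AMS becomes M -> AB, B -> MS; S -> AMS becomes S -> AC, C -> MS.

S -> b | e | AC | AS | MA; A -> b; B -> MS; C -> MS; M -> b | e | AB | AS | MA | SA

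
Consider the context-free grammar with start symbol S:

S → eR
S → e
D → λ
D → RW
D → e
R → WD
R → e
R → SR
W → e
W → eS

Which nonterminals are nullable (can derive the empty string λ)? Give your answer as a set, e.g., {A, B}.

{D}

Directly nullable (have an ε-rule): {D}.
Not nullable: R, S, W — each has a terminal in every rule's right-hand side or depends on a non-nullable symbol.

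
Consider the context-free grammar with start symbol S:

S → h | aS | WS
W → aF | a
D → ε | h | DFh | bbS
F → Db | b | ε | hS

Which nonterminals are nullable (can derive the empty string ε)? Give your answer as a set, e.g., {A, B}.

{D, F}

Directly nullable (have an ε-rule): {D, F}.
Not nullable: S, W — each has a terminal in every rule's right-hand side or depends on a non-nullable symbol.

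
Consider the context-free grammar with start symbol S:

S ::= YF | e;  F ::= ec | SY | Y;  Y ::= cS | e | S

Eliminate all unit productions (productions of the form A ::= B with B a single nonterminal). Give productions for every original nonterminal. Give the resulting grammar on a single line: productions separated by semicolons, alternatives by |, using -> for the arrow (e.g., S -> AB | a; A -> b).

Unit productions: F->Y, Y->S.
Unit pairs (A ⇒* B via units): (F,S), (F,Y), (Y,S).
S: inherits non-unit rules of {S} → YF | e.
F: inherits non-unit rules of {F, S, Y} → SY | YF | cS | e | ec.
Y: inherits non-unit rules of {S, Y} → YF | cS | e.

S -> e | YF; F -> e | SY | YF | cS | ec; Y -> e | YF | cS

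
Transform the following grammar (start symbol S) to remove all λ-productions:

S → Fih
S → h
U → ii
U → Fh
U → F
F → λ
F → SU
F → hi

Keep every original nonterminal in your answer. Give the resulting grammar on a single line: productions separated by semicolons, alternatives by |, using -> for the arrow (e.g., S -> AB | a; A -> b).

Nullable set: {F, U}.
S -> Fih: F nullable, giving Fih | ih.
Drop F -> λ.
F -> SU: U nullable, giving S | SU.
U -> F: F nullable, giving F.
U -> Fh: F nullable, giving Fh | h.
Unchanged (no nullable symbols): S -> h; F -> hi; U -> ii.

S -> h | ih | Fih; F -> S | SU | hi; U -> F | h | Fh | ii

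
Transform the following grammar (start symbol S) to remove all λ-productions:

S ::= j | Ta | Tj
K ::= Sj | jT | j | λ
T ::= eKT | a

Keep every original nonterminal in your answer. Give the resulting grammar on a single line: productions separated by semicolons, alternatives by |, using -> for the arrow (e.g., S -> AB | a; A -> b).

Nullable set: {K}.
Drop K -> λ.
T -> eKT: K nullable, giving eKT | eT.
Unchanged (no nullable symbols): S -> Ta; S -> Tj; S -> j; K -> Sj; K -> j; K -> jT; T -> a.

S -> j | Ta | Tj; K -> j | Sj | jT; T -> a | eT | eKT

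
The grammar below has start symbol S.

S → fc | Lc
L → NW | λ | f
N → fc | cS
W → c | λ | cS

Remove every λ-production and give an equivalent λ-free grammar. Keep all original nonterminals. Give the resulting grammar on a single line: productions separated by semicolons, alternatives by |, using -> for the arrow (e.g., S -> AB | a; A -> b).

Nullable set: {L, W}.
S -> Lc: L nullable, giving Lc | c.
Drop L -> λ.
L -> NW: W nullable, giving N | NW.
Drop W -> λ.
Unchanged (no nullable symbols): S -> fc; L -> f; N -> cS; N -> fc; W -> c; W -> cS.

S -> c | Lc | fc; L -> N | f | NW; N -> cS | fc; W -> c | cS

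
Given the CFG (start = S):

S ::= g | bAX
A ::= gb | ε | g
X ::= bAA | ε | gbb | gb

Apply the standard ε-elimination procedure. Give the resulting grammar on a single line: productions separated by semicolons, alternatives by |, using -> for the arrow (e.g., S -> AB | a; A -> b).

Nullable set: {A, X}.
S -> bAX: A, X nullable, giving b | bA | bAX | bX.
Drop A -> ε.
Drop X -> ε.
X -> bAA: A, A nullable, giving b | bA | bAA.
Unchanged (no nullable symbols): S -> g; A -> g; A -> gb; X -> gb; X -> gbb.

S -> b | g | bA | bX | bAX; A -> g | gb; X -> b | bA | gb | bAA | gbb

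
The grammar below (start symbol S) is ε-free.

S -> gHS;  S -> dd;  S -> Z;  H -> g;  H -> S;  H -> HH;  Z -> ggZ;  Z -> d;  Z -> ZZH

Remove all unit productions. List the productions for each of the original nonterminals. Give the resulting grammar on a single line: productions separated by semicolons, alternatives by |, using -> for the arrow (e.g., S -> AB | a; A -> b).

Unit productions: H->S, S->Z.
Unit pairs (A ⇒* B via units): (H,S), (H,Z), (S,Z).
S: inherits non-unit rules of {S, Z} → ZZH | d | dd | gHS | ggZ.
H: inherits non-unit rules of {H, S, Z} → HH | ZZH | d | dd | g | gHS | ggZ.
Z: inherits non-unit rules of {Z} → ZZH | d | ggZ.

S -> d | dd | ZZH | gHS | ggZ; H -> d | g | HH | dd | ZZH | gHS | ggZ; Z -> d | ZZH | ggZ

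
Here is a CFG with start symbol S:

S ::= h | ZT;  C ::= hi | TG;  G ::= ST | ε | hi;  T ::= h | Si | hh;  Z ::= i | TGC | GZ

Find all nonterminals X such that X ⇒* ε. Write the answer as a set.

{G}

Directly nullable (have an ε-rule): {G}.
Not nullable: C, S, T, Z — each has a terminal in every rule's right-hand side or depends on a non-nullable symbol.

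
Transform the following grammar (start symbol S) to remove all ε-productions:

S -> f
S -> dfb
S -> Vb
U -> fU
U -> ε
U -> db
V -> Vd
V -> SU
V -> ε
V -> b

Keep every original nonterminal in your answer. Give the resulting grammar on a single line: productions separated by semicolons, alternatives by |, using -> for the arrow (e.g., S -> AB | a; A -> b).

Nullable set: {U, V}.
S -> Vb: V nullable, giving Vb | b.
Drop U -> ε.
U -> fU: U nullable, giving f | fU.
Drop V -> ε.
V -> SU: U nullable, giving S | SU.
V -> Vd: V nullable, giving Vd | d.
Unchanged (no nullable symbols): S -> dfb; S -> f; U -> db; V -> b.

S -> b | f | Vb | dfb; U -> f | db | fU; V -> S | b | d | SU | Vd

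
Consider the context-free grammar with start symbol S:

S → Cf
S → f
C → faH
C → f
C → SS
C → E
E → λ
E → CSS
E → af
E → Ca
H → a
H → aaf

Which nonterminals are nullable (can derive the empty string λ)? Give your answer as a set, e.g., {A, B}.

{C, E}

Directly nullable (have an ε-rule): {E}.
C is nullable via C -> E (every symbol on the right is already known nullable).
Not nullable: H, S — each has a terminal in every rule's right-hand side or depends on a non-nullable symbol.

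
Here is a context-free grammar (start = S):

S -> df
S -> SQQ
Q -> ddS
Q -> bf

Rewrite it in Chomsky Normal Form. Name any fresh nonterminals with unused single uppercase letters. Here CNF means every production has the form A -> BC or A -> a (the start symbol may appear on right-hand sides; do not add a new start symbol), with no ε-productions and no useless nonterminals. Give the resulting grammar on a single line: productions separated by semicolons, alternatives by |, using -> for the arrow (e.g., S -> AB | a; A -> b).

No ε-productions.
No unit productions to eliminate.
TERM: introduce A -> b, C -> d, B -> f and substitute in every rule of length ≥2.
BIN: Q -> CCS becomes Q -> CD, D -> CS; S -> SQQ becomes S -> SE, E -> QQ.

S -> CB | SE; A -> b; B -> f; C -> d; D -> CS; E -> QQ; Q -> AB | CD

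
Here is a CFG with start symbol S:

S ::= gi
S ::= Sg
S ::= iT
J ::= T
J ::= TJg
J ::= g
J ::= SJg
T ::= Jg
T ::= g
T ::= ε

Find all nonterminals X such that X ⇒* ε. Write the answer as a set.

{J, T}

Directly nullable (have an ε-rule): {T}.
J is nullable via J -> T (every symbol on the right is already known nullable).
Not nullable: S — each has a terminal in every rule's right-hand side or depends on a non-nullable symbol.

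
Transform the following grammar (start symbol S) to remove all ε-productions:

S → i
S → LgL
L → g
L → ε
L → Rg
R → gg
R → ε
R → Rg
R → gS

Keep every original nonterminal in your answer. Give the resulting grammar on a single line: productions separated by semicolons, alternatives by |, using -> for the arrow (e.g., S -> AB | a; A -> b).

S -> g | i | Lg | gL | LgL; L -> g | Rg; R -> g | Rg | gS | gg

Nullable set: {L, R}.
S -> LgL: L, L nullable, giving Lg | LgL | g | gL.
Drop L -> ε.
L -> Rg: R nullable, giving Rg | g.
Drop R -> ε.
R -> Rg: R nullable, giving Rg | g.
Unchanged (no nullable symbols): S -> i; L -> g; R -> gS; R -> gg.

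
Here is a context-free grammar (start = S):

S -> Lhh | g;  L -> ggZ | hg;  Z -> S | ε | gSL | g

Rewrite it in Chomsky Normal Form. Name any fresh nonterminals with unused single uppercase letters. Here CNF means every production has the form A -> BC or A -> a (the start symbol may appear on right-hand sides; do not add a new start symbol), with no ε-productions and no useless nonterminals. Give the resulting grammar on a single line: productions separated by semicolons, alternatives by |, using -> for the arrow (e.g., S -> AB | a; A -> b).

S -> g | LD; A -> g; B -> h; C -> AZ; D -> BB; E -> SL; F -> BB; L -> AA | AC | BA; Z -> g | AE | LF

Nullable: {Z}; after ε-elimination: S -> g | Lhh; L -> gg | hg | ggZ; Z -> S | g | gSL.
After unit-elimination: S -> g | Lhh; L -> gg | hg | ggZ; Z -> g | Lhh | gSL.
TERM: introduce A -> g, B -> h and substitute in every rule of length ≥2.
BIN: L -> AAZ becomes L -> AC, C -> AZ; S -> LBB becomes S -> LD, D -> BB; Z -> ASL becomes Z -> AE, E -> SL; Z -> LBB becomes Z -> LF, F -> BB.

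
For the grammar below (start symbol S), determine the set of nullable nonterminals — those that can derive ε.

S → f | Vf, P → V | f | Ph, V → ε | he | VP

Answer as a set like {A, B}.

{P, V}

Directly nullable (have an ε-rule): {V}.
P is nullable via P -> V (every symbol on the right is already known nullable).
Not nullable: S — each has a terminal in every rule's right-hand side or depends on a non-nullable symbol.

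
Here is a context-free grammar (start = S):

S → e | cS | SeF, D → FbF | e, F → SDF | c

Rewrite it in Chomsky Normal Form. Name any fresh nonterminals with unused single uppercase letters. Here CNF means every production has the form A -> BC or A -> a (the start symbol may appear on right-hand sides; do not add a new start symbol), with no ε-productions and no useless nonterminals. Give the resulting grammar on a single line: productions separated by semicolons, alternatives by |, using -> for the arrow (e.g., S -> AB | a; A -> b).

No ε-productions.
No unit productions to eliminate.
TERM: introduce A -> b, C -> c, B -> e and substitute in every rule of length ≥2.
BIN: D -> FAF becomes D -> FE, E -> AF; F -> SDF becomes F -> SG, G -> DF; S -> SBF becomes S -> SH, H -> BF.

S -> e | CS | SH; A -> b; B -> e; C -> c; D -> e | FE; E -> AF; F -> c | SG; G -> DF; H -> BF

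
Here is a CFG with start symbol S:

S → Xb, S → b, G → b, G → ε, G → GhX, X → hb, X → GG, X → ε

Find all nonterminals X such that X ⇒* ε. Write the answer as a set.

{G, X}

Directly nullable (have an ε-rule): {G, X}.
Not nullable: S — each has a terminal in every rule's right-hand side or depends on a non-nullable symbol.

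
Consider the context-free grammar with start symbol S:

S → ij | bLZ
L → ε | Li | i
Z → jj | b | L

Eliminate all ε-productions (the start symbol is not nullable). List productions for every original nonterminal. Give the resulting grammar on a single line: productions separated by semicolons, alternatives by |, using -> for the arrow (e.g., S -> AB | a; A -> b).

Nullable set: {L, Z}.
S -> bLZ: L, Z nullable, giving b | bL | bLZ | bZ.
Drop L -> ε.
L -> Li: L nullable, giving Li | i.
Z -> L: L nullable, giving L.
Unchanged (no nullable symbols): S -> ij; L -> i; Z -> b; Z -> jj.

S -> b | bL | bZ | ij | bLZ; L -> i | Li; Z -> L | b | jj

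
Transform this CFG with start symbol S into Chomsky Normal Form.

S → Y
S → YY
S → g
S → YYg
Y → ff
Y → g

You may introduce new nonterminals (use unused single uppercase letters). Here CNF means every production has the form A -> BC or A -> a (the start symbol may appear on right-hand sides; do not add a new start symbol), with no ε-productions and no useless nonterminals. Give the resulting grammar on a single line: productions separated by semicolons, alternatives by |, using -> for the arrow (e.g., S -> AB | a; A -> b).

No ε-productions.
After unit-elimination: S -> g | YY | ff | YYg; Y -> g | ff.
TERM: introduce B -> f, A -> g and substitute in every rule of length ≥2.
BIN: S -> YYA becomes S -> YC, C -> YA.

S -> g | BB | YC | YY; A -> g; B -> f; C -> YA; Y -> g | BB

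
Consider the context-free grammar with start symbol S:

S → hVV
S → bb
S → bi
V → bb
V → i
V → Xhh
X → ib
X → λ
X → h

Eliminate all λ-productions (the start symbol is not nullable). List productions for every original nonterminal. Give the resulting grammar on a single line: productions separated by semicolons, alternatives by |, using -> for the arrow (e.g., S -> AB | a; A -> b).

S -> bb | bi | hVV; V -> i | bb | hh | Xhh; X -> h | ib

Nullable set: {X}.
V -> Xhh: X nullable, giving Xhh | hh.
Drop X -> λ.
Unchanged (no nullable symbols): S -> bb; S -> bi; S -> hVV; V -> bb; V -> i; X -> h; X -> ib.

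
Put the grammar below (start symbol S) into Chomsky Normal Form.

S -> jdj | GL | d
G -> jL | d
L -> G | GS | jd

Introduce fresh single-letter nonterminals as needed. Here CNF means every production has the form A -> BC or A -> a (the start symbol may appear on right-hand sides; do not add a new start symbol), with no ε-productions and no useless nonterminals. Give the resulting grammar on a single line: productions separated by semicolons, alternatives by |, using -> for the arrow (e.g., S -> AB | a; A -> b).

No ε-productions.
After unit-elimination: S -> d | GL | jdj; G -> d | jL; L -> d | GS | jL | jd.
TERM: introduce B -> d, A -> j and substitute in every rule of length ≥2.
BIN: S -> ABA becomes S -> AC, C -> BA.

S -> d | AC | GL; A -> j; B -> d; C -> BA; G -> d | AL; L -> d | AB | AL | GS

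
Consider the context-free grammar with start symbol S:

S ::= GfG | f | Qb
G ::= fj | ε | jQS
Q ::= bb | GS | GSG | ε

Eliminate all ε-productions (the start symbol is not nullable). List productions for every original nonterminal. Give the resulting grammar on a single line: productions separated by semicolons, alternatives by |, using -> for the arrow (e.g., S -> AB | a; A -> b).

S -> b | f | Gf | Qb | fG | GfG; G -> fj | jS | jQS; Q -> S | GS | SG | bb | GSG

Nullable set: {G, Q}.
S -> GfG: G, G nullable, giving Gf | GfG | f | fG.
S -> Qb: Q nullable, giving Qb | b.
Drop G -> ε.
G -> jQS: Q nullable, giving jQS | jS.
Drop Q -> ε.
Q -> GS: G nullable, giving GS | S.
Q -> GSG: G, G nullable, giving GS | GSG | S | SG.
Unchanged (no nullable symbols): S -> f; G -> fj; Q -> bb.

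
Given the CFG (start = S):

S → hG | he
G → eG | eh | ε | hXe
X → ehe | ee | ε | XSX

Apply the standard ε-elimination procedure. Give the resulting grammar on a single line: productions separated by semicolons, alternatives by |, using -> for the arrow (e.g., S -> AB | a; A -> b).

Nullable set: {G, X}.
S -> hG: G nullable, giving h | hG.
Drop G -> ε.
G -> eG: G nullable, giving e | eG.
G -> hXe: X nullable, giving hXe | he.
Drop X -> ε.
X -> XSX: X, X nullable, giving S | SX | XS | XSX.
Unchanged (no nullable symbols): S -> he; G -> eh; X -> ee; X -> ehe.

S -> h | hG | he; G -> e | eG | eh | he | hXe; X -> S | SX | XS | ee | XSX | ehe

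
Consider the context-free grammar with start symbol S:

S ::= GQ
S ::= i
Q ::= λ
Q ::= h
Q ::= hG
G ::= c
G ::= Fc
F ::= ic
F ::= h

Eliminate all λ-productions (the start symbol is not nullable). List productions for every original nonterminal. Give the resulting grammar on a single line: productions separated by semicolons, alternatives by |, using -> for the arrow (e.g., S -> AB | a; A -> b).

S -> G | i | GQ; F -> h | ic; G -> c | Fc; Q -> h | hG

Nullable set: {Q}.
S -> GQ: Q nullable, giving G | GQ.
Drop Q -> λ.
Unchanged (no nullable symbols): S -> i; F -> h; F -> ic; G -> Fc; G -> c; Q -> h; Q -> hG.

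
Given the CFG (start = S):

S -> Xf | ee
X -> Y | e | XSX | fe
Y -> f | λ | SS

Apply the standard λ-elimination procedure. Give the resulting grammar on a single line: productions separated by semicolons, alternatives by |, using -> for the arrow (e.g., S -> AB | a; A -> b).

Nullable set: {X, Y}.
S -> Xf: X nullable, giving Xf | f.
X -> XSX: X, X nullable, giving S | SX | XS | XSX.
X -> Y: Y nullable, giving Y.
Drop Y -> λ.
Unchanged (no nullable symbols): S -> ee; X -> e; X -> fe; Y -> SS; Y -> f.

S -> f | Xf | ee; X -> S | Y | e | SX | XS | fe | XSX; Y -> f | SS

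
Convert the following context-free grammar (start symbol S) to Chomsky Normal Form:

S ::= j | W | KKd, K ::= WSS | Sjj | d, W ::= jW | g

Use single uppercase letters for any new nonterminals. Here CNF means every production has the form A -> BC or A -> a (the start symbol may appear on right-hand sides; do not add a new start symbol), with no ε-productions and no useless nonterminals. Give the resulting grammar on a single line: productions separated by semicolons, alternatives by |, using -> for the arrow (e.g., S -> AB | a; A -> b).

S -> g | j | AW | KE; A -> j; B -> d; C -> AA; D -> SS; E -> KB; K -> d | SC | WD; W -> g | AW

No ε-productions.
After unit-elimination: S -> g | j | jW | KKd; K -> d | Sjj | WSS; W -> g | jW.
TERM: introduce B -> d, A -> j and substitute in every rule of length ≥2.
BIN: K -> SAA becomes K -> SC, C -> AA; K -> WSS becomes K -> WD, D -> SS; S -> KKB becomes S -> KE, E -> KB.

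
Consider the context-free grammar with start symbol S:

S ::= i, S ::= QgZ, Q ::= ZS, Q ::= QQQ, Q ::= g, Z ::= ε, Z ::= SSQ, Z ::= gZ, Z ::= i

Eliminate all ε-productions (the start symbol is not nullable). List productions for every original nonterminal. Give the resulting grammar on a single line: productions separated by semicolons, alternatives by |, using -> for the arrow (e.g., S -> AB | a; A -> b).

S -> i | Qg | QgZ; Q -> S | g | ZS | QQQ; Z -> g | i | gZ | SSQ

Nullable set: {Z}.
S -> QgZ: Z nullable, giving Qg | QgZ.
Q -> ZS: Z nullable, giving S | ZS.
Drop Z -> ε.
Z -> gZ: Z nullable, giving g | gZ.
Unchanged (no nullable symbols): S -> i; Q -> QQQ; Q -> g; Z -> SSQ; Z -> i.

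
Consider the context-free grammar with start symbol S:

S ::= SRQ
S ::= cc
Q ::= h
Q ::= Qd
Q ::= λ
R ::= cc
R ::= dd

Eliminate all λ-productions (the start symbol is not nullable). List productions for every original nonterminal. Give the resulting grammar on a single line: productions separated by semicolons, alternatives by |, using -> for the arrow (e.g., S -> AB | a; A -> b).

Nullable set: {Q}.
S -> SRQ: Q nullable, giving SR | SRQ.
Drop Q -> λ.
Q -> Qd: Q nullable, giving Qd | d.
Unchanged (no nullable symbols): S -> cc; Q -> h; R -> cc; R -> dd.

S -> SR | cc | SRQ; Q -> d | h | Qd; R -> cc | dd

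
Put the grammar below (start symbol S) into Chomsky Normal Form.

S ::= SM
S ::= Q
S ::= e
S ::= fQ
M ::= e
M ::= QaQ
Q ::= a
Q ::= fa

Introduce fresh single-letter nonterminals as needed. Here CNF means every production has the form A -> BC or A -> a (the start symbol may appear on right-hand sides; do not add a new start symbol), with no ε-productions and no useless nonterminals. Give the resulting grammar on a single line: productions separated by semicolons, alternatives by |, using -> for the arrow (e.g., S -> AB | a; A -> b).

S -> a | e | BA | BQ | SM; A -> a; B -> f; C -> AQ; M -> e | QC; Q -> a | BA

No ε-productions.
After unit-elimination: S -> a | e | SM | fQ | fa; M -> e | QaQ; Q -> a | fa.
TERM: introduce A -> a, B -> f and substitute in every rule of length ≥2.
BIN: M -> QAQ becomes M -> QC, C -> AQ.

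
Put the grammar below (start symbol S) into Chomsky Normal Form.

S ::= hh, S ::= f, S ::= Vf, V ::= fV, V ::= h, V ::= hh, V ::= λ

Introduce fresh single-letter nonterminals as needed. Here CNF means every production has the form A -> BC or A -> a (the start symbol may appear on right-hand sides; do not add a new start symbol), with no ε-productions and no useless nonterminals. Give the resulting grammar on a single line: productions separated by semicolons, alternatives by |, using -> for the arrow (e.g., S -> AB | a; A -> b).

Nullable: {V}; after ε-elimination: S -> f | Vf | hh; V -> f | h | fV | hh.
No unit productions to eliminate.
TERM: introduce A -> f, B -> h and substitute in every rule of length ≥2.

S -> f | BB | VA; A -> f; B -> h; V -> f | h | AV | BB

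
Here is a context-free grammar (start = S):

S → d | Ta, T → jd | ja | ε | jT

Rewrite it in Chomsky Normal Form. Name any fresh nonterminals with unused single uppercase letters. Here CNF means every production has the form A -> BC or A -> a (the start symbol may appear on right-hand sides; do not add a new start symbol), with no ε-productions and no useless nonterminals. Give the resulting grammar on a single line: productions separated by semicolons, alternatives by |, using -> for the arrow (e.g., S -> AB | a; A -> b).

Nullable: {T}; after ε-elimination: S -> a | d | Ta; T -> j | jT | ja | jd.
No unit productions to eliminate.
TERM: introduce A -> a, C -> d, B -> j and substitute in every rule of length ≥2.

S -> a | d | TA; A -> a; B -> j; C -> d; T -> j | BA | BC | BT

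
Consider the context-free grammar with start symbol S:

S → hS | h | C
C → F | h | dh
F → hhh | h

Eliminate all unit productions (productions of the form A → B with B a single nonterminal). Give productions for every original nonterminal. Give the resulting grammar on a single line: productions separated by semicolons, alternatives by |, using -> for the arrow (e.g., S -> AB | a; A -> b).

Unit productions: C->F, S->C.
Unit pairs (A ⇒* B via units): (C,F), (S,C), (S,F).
S: inherits non-unit rules of {C, F, S} → dh | h | hS | hhh.
C: inherits non-unit rules of {C, F} → dh | h | hhh.
F: inherits non-unit rules of {F} → h | hhh.

S -> h | dh | hS | hhh; C -> h | dh | hhh; F -> h | hhh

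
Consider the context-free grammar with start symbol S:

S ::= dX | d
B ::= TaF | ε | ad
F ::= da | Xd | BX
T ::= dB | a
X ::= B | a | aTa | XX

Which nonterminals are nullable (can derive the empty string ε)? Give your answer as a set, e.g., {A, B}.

{B, F, X}

Directly nullable (have an ε-rule): {B}.
X is nullable via X -> B (every symbol on the right is already known nullable).
F is nullable via F -> BX (every symbol on the right is already known nullable).
Not nullable: S, T — each has a terminal in every rule's right-hand side or depends on a non-nullable symbol.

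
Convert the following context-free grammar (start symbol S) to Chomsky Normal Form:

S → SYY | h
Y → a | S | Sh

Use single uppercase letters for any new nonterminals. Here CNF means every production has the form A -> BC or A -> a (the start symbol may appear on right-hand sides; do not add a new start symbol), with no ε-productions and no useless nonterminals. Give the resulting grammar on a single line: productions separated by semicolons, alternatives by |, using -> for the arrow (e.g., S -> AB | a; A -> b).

No ε-productions.
After unit-elimination: S -> h | SYY; Y -> a | h | Sh | SYY.
TERM: introduce A -> h and substitute in every rule of length ≥2.
BIN: S -> SYY becomes S -> SB, B -> YY; Y -> SYY becomes Y -> SC, C -> YY.

S -> h | SB; A -> h; B -> YY; C -> YY; Y -> a | h | SA | SC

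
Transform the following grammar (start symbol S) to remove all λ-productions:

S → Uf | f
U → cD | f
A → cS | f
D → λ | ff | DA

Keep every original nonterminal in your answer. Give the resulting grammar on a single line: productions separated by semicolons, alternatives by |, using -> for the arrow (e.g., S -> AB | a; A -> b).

S -> f | Uf; A -> f | cS; D -> A | DA | ff; U -> c | f | cD

Nullable set: {D}.
Drop D -> λ.
D -> DA: D nullable, giving A | DA.
U -> cD: D nullable, giving c | cD.
Unchanged (no nullable symbols): S -> Uf; S -> f; A -> cS; A -> f; D -> ff; U -> f.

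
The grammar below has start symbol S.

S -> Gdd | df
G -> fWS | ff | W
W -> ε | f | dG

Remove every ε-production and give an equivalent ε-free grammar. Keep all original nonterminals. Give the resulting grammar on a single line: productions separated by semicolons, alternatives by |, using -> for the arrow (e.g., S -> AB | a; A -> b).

S -> dd | df | Gdd; G -> W | fS | ff | fWS; W -> d | f | dG

Nullable set: {G, W}.
S -> Gdd: G nullable, giving Gdd | dd.
G -> W: W nullable, giving W.
G -> fWS: W nullable, giving fS | fWS.
Drop W -> ε.
W -> dG: G nullable, giving d | dG.
Unchanged (no nullable symbols): S -> df; G -> ff; W -> f.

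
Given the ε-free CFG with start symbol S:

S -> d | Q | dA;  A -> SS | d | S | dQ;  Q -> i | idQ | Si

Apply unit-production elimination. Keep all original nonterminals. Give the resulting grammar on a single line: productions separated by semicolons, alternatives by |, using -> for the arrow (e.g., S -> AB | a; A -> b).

S -> d | i | Si | dA | idQ; A -> d | i | SS | Si | dA | dQ | idQ; Q -> i | Si | idQ

Unit productions: A->S, S->Q.
Unit pairs (A ⇒* B via units): (A,Q), (A,S), (S,Q).
S: inherits non-unit rules of {Q, S} → Si | d | dA | i | idQ.
A: inherits non-unit rules of {A, Q, S} → SS | Si | d | dA | dQ | i | idQ.
Q: inherits non-unit rules of {Q} → Si | i | idQ.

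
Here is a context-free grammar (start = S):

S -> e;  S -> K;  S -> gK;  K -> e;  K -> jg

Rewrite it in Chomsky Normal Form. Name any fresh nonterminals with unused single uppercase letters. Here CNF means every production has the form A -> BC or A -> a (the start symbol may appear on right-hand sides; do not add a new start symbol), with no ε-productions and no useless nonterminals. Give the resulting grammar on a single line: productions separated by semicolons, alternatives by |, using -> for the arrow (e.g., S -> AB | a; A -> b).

S -> e | AB | BK; A -> j; B -> g; K -> e | AB

No ε-productions.
After unit-elimination: S -> e | gK | jg; K -> e | jg.
TERM: introduce B -> g, A -> j and substitute in every rule of length ≥2.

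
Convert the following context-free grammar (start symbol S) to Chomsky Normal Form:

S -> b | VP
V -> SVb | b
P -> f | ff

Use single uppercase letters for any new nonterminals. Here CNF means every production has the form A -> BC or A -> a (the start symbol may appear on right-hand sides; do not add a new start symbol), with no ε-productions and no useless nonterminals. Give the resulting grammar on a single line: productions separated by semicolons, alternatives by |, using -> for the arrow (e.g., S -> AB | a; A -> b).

S -> b | VP; A -> f; B -> b; C -> VB; P -> f | AA; V -> b | SC

No ε-productions.
No unit productions to eliminate.
TERM: introduce B -> b, A -> f and substitute in every rule of length ≥2.
BIN: V -> SVB becomes V -> SC, C -> VB.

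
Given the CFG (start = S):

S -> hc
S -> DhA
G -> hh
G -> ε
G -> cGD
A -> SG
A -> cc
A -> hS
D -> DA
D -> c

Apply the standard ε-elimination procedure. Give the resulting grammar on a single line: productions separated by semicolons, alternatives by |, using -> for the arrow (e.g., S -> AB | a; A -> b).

S -> hc | DhA; A -> S | SG | cc | hS; D -> c | DA; G -> cD | hh | cGD

Nullable set: {G}.
A -> SG: G nullable, giving S | SG.
Drop G -> ε.
G -> cGD: G nullable, giving cD | cGD.
Unchanged (no nullable symbols): S -> DhA; S -> hc; A -> cc; A -> hS; D -> DA; D -> c; G -> hh.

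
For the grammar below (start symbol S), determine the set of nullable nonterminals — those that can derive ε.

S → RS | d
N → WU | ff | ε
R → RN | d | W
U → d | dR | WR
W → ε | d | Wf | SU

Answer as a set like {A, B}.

{N, R, U, W}

Directly nullable (have an ε-rule): {N, W}.
R is nullable via R -> W (every symbol on the right is already known nullable).
U is nullable via U -> WR (every symbol on the right is already known nullable).
Not nullable: S — each has a terminal in every rule's right-hand side or depends on a non-nullable symbol.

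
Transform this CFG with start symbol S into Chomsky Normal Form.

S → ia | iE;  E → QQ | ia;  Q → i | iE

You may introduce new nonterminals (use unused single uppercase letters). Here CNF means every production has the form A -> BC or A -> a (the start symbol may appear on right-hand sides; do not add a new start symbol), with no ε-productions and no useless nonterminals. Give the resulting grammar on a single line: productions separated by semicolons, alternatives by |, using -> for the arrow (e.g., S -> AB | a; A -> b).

S -> AB | AE; A -> i; B -> a; E -> AB | QQ; Q -> i | AE

No ε-productions.
No unit productions to eliminate.
TERM: introduce B -> a, A -> i and substitute in every rule of length ≥2.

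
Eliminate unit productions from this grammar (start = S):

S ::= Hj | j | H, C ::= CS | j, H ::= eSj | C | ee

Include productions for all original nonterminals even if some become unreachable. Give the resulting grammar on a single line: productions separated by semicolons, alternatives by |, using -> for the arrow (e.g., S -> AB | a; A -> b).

Unit productions: H->C, S->H.
Unit pairs (A ⇒* B via units): (H,C), (S,C), (S,H).
S: inherits non-unit rules of {C, H, S} → CS | Hj | eSj | ee | j.
C: inherits non-unit rules of {C} → CS | j.
H: inherits non-unit rules of {C, H} → CS | eSj | ee | j.

S -> j | CS | Hj | ee | eSj; C -> j | CS; H -> j | CS | ee | eSj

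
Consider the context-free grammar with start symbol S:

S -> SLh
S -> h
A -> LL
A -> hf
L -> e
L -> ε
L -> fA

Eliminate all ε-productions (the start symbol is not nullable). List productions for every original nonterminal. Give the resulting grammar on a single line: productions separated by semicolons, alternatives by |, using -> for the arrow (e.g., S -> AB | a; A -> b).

Nullable set: {A, L}.
S -> SLh: L nullable, giving SLh | Sh.
A -> LL: L, L nullable, giving L | LL.
Drop L -> ε.
L -> fA: A nullable, giving f | fA.
Unchanged (no nullable symbols): S -> h; A -> hf; L -> e.

S -> h | Sh | SLh; A -> L | LL | hf; L -> e | f | fA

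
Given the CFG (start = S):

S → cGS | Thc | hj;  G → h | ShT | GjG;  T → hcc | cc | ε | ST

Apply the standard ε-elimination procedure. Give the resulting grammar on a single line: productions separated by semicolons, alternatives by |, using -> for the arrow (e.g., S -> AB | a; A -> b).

Nullable set: {T}.
S -> Thc: T nullable, giving Thc | hc.
G -> ShT: T nullable, giving Sh | ShT.
Drop T -> ε.
T -> ST: T nullable, giving S | ST.
Unchanged (no nullable symbols): S -> cGS; S -> hj; G -> GjG; G -> h; T -> cc; T -> hcc.

S -> hc | hj | Thc | cGS; G -> h | Sh | GjG | ShT; T -> S | ST | cc | hcc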